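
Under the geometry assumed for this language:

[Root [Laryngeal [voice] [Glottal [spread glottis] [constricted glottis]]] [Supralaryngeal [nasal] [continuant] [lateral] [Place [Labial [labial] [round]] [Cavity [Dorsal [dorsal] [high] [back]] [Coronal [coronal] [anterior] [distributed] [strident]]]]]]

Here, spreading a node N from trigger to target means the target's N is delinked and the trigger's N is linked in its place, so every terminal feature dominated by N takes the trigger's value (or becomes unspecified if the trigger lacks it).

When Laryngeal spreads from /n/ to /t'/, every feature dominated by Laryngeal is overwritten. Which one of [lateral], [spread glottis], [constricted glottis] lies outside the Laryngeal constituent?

[lateral]

The terminals dominated by Laryngeal are [voice], [spread glottis], [constricted glottis].
[constricted glottis], [spread glottis] all lie under Laryngeal, so they are overwritten when Laryngeal spreads.
But [lateral] is a dependent of Supralaryngeal, outside Laryngeal; it is therefore untouched by the spreading.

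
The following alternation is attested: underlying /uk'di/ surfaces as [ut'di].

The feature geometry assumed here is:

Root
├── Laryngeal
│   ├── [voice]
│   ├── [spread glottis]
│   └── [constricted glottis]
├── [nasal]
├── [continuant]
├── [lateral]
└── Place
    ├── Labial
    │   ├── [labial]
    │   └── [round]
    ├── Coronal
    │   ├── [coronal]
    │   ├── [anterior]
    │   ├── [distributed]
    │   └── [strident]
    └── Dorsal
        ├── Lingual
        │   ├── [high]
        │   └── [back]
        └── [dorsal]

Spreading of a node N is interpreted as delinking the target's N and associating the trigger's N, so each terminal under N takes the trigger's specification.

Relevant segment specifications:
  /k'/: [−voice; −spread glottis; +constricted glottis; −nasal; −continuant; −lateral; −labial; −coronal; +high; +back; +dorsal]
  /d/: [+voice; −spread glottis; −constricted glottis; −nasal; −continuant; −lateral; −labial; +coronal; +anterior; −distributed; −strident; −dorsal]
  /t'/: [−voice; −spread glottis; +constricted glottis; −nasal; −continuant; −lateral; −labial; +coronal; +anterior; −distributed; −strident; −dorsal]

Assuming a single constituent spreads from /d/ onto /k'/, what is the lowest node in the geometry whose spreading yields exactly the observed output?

Comparing /k'/ with its surface form [t'], the features that change are [coronal], [anterior], [distributed], [strident], [dorsal], [high], [back].
These terminals are all dominated by Place, and no proper subconstituent of Place covers them all; Place is their lowest common ancestor.
Spreading Place from /d/ overwrites each of those terminals with /d/'s values, yielding exactly [t'].
Had Root spread, [voice], [constricted glottis] would have taken /d/'s values; they stay as in /k'/, confirming the spreading constituent is exactly Place.

Place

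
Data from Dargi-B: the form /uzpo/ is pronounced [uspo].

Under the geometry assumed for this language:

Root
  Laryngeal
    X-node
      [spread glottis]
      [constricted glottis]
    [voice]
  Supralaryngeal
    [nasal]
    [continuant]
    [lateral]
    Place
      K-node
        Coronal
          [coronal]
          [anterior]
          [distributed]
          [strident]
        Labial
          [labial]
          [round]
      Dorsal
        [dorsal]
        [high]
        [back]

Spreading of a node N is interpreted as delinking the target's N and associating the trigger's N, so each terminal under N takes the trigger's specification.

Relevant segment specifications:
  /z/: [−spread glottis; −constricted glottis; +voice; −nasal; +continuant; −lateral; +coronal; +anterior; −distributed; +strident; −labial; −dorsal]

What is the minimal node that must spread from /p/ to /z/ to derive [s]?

[voice]

Feature comparison: [voice] differs between /z/ and [s]; the remaining terminals match.
Since just one terminal is affected and it takes /p/'s value, spreading the terminal [voice] alone is sufficient and minimal.
[coronal], [labial] stay as in /z/ although /p/ differs there, so no node dominating them spread; among the remaining candidates [voice] is the lowest that derives the output.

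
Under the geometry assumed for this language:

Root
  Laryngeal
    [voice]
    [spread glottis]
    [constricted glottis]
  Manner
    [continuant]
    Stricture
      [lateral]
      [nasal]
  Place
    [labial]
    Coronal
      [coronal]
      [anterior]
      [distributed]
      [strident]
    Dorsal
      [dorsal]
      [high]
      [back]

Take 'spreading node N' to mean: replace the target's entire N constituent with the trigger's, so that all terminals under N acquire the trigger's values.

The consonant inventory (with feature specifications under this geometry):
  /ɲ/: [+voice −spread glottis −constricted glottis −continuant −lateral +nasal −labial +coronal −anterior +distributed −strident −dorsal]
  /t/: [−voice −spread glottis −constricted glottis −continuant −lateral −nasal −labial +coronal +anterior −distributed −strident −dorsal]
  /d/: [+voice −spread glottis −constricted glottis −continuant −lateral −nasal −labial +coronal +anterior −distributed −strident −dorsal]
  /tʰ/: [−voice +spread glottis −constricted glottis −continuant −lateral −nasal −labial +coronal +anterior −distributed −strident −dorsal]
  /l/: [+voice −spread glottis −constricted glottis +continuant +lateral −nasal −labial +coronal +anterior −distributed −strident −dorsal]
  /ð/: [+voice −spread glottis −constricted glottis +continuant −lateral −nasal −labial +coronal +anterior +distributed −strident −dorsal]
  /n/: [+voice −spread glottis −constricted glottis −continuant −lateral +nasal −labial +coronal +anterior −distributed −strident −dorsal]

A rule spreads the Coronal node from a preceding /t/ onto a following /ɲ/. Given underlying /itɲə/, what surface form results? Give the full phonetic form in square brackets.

Coronal immediately or transitively dominates [coronal], [anterior], [distributed], [strident].
The target acquires /t/'s values for everything under Coronal — [+coronal], [+anterior], [−distributed], [−strident] — while keeping its own [voice], [spread glottis], [constricted glottis], ….
The resulting bundle matches /n/ in the inventory; substituting it for /ɲ/ gives [itnə].

[itnə]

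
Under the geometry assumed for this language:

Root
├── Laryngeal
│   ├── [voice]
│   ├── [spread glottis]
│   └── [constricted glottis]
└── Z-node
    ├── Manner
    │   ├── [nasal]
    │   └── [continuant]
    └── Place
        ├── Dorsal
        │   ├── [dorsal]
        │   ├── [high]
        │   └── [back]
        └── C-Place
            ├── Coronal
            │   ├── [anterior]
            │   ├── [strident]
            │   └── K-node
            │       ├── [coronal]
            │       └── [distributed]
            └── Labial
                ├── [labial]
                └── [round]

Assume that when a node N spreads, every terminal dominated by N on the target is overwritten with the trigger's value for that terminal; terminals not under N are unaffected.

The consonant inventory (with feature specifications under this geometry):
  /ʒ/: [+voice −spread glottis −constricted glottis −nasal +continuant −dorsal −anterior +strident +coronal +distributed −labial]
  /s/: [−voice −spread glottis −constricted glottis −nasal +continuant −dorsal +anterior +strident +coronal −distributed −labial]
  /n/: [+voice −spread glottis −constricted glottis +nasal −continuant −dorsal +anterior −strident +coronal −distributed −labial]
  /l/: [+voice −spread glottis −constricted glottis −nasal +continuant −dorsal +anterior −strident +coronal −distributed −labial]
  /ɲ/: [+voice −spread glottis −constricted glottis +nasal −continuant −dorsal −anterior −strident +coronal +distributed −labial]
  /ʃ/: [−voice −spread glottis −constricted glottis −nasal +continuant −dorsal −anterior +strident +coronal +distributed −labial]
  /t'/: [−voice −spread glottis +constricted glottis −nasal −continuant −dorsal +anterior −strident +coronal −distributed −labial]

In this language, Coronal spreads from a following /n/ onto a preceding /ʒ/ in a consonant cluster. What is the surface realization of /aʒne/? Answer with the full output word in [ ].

[alne]

Coronal immediately or transitively dominates [anterior], [strident], [coronal], [distributed].
After delinking /ʒ/'s Coronal and linking /n/'s, the affected terminals become [+anterior], [−strident], [+coronal], [−distributed]; [voice], [spread glottis], [constricted glottis], … (outside Coronal) are retained from /ʒ/.
This feature bundle is that of [l], so /aʒne/ surfaces as [alne].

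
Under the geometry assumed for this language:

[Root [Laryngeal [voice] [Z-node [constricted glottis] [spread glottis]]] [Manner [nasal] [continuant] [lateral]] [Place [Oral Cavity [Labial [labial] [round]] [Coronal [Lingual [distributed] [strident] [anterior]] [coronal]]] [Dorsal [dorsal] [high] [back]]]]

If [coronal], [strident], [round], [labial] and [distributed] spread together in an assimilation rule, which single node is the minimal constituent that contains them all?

Oral Cavity

[coronal] is immediately dominated by Coronal.
[strident] is immediately dominated by Lingual.
[round] is immediately dominated by Labial.
[labial] is immediately dominated by Labial.
[distributed] is immediately dominated by Lingual.
The listed terminals split across distinct daughters of Oral Cavity, so Oral Cavity itself is the smallest node containing them all.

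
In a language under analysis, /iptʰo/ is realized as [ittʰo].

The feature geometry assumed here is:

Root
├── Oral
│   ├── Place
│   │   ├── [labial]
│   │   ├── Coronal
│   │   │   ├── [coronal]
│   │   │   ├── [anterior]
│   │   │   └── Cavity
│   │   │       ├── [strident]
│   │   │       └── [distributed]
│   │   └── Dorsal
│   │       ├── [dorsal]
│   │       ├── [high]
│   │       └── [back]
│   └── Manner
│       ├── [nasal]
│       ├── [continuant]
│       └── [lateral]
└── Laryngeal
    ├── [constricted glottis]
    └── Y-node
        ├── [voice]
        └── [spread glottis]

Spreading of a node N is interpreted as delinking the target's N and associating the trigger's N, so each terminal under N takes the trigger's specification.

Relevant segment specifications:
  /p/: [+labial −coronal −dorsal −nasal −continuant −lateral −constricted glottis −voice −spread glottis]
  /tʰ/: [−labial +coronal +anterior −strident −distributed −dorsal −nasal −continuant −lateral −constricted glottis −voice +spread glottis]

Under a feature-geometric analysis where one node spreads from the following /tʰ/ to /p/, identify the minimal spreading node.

Place

The alternation /p/ → [t] changes [labial], [coronal], [anterior], [distributed], [strident] and nothing else.
The smallest constituent containing every changed terminal is Place — each of its daughters lacks at least one of the affected features.
Spreading Place from /tʰ/ overwrites each of those terminals with /tʰ/'s values, yielding exactly [t].
[spread glottis] stays as in /p/ although /tʰ/ differs there, so no node dominating it spread; among the remaining candidates Place is the lowest that derives the output.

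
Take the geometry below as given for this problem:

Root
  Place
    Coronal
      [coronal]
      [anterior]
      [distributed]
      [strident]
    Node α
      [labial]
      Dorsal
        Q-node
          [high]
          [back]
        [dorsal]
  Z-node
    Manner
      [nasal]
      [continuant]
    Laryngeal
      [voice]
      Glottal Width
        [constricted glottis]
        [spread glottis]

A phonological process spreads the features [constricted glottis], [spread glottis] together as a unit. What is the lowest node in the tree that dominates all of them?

Glottal Width

[constricted glottis] is immediately dominated by Glottal Width.
[spread glottis] is immediately dominated by Glottal Width.
The listed terminals split across distinct daughters of Glottal Width, so Glottal Width itself is the smallest node containing them all.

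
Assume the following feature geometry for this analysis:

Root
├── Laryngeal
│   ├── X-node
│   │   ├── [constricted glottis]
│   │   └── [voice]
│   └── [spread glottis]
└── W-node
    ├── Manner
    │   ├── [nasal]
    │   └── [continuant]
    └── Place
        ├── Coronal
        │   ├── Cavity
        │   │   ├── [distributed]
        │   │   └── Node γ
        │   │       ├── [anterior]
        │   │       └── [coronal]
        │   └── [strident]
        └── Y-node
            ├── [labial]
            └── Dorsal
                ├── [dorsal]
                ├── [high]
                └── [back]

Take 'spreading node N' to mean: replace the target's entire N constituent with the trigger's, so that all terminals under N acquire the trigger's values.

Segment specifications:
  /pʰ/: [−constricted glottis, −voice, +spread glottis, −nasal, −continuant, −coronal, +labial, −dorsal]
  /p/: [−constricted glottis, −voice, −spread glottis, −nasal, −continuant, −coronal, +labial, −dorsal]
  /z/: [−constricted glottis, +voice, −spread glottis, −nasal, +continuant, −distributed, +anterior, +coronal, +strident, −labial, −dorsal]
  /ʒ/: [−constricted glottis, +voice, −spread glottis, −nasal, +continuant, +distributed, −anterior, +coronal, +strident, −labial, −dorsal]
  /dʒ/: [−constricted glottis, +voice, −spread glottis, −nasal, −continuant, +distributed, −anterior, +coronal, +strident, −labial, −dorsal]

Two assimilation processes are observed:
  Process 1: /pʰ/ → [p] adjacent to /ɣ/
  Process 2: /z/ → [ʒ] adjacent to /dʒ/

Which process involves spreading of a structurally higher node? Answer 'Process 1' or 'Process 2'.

Process 1

In Process 1, [spread glottis] changes, so the minimal spreading node is [spread glottis] at depth 2.
In Process 2, [anterior], [distributed] change, so the minimal spreading node is Cavity at depth 4.
[spread glottis] is closer to Root than Cavity, so Process 1 spreads the higher node.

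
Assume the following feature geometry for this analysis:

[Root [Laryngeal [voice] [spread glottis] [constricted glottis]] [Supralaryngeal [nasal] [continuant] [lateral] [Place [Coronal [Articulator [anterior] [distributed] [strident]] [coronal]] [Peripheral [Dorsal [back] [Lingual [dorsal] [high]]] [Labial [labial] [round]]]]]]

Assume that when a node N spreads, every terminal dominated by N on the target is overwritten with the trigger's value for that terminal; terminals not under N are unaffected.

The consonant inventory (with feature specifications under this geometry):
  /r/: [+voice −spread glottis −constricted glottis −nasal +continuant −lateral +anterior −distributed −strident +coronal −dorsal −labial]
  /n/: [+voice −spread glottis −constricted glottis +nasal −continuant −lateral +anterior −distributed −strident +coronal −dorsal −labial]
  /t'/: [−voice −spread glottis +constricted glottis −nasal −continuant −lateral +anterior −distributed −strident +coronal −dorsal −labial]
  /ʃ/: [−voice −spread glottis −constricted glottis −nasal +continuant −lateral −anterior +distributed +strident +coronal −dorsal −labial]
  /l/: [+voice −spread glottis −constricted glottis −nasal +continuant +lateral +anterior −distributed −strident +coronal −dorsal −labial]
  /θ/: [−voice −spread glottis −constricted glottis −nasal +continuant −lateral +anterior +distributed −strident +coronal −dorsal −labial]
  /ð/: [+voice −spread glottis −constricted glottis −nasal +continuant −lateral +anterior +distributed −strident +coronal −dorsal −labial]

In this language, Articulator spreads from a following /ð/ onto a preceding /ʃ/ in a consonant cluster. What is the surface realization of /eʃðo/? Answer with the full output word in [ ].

[eθðo]

Terminals under Articulator in this geometry: [anterior], [distributed], [strident].
Spreading Articulator from /ð/ onto /ʃ/ replaces those values with /ð/'s: [+anterior], [+distributed], [−strident]. Features outside Articulator ([voice], [spread glottis], [constricted glottis], …) stay as in /ʃ/.
The resulting bundle matches /θ/ in the inventory; substituting it for /ʃ/ gives [eθðo].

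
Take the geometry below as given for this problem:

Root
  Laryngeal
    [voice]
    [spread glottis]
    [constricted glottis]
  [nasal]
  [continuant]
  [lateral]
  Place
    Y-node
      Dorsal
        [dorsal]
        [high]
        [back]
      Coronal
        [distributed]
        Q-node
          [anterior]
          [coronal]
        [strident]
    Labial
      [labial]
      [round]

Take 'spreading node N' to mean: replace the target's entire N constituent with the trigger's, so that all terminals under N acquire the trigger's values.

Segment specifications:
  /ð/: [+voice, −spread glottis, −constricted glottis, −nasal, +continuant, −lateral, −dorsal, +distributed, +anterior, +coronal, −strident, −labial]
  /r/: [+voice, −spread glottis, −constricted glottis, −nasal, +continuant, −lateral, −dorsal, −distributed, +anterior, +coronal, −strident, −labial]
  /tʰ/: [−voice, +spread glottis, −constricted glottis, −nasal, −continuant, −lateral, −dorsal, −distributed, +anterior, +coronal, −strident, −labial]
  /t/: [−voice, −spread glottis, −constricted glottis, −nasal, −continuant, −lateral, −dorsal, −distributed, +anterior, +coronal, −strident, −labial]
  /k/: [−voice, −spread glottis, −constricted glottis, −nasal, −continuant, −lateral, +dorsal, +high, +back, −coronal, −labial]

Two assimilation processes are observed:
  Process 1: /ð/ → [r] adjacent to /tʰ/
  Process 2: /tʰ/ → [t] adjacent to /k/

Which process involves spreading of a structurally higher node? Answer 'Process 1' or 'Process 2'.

Process 1 alters [distributed]; the lowest dominating node is [distributed] (depth 4 from Root).
Process 2 alters [spread glottis]; the lowest dominating node is [spread glottis] (depth 2 from Root).
[spread glottis] is closer to Root than [distributed], so Process 2 spreads the higher node.

Process 2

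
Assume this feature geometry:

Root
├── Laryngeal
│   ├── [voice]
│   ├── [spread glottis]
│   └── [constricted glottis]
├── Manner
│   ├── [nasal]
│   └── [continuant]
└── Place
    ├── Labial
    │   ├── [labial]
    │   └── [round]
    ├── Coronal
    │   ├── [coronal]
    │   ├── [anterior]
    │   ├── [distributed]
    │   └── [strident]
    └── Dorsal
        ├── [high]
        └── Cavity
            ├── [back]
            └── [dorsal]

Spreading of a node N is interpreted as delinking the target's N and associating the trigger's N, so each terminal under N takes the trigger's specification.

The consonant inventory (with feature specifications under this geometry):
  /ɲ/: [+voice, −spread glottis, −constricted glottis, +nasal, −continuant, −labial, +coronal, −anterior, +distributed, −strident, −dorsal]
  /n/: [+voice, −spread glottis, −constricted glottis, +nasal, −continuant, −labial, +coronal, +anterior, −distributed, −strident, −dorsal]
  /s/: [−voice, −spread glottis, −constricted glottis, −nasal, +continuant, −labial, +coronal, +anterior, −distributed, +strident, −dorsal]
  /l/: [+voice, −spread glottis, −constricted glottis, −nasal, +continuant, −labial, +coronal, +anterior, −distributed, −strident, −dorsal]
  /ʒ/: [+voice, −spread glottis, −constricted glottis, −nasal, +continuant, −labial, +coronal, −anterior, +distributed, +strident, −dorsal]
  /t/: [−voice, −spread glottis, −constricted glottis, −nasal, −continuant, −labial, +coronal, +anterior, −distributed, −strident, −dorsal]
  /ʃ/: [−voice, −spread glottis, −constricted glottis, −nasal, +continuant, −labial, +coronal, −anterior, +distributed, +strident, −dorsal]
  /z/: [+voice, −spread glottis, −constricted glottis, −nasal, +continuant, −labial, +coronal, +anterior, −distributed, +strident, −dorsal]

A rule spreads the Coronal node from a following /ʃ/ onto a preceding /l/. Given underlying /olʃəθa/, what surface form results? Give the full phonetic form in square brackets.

Coronal immediately or transitively dominates [coronal], [anterior], [distributed], [strident].
After delinking /l/'s Coronal and linking /ʃ/'s, the affected terminals become [+coronal], [−anterior], [+distributed], [+strident]; [voice], [spread glottis], [constricted glottis], … (outside Coronal) are retained from /l/.
The resulting bundle matches /ʒ/ in the inventory; substituting it for /l/ gives [oʒʃəθa].

[oʒʃəθa]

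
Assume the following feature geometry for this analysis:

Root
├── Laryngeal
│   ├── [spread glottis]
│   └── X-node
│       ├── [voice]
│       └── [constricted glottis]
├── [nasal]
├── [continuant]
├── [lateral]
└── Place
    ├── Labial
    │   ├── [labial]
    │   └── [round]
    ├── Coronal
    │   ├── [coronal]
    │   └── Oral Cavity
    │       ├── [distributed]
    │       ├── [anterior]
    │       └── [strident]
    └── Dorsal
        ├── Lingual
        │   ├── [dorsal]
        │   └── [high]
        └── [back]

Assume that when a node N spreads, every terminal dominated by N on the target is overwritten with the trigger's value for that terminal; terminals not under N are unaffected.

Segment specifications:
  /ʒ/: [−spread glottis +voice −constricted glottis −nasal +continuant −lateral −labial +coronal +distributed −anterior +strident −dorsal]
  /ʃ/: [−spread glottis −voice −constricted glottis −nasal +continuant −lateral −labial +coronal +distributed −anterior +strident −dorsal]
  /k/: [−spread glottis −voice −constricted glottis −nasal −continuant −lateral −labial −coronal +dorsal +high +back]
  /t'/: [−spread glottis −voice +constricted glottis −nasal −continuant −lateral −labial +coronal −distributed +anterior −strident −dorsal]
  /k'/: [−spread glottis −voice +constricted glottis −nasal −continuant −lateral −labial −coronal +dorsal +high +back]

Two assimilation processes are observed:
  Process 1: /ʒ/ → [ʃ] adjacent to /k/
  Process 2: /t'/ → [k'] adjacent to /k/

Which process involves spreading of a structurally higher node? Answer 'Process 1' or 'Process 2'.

Process 2

In Process 1, [voice] changes, so the minimal spreading node is [voice] at depth 3.
Process 2 alters [coronal], [anterior], [distributed], [strident], [dorsal], [high], [back]; the lowest common ancestor is Place (depth 1 from Root).
Place is closer to Root than [voice], so Process 2 spreads the higher node.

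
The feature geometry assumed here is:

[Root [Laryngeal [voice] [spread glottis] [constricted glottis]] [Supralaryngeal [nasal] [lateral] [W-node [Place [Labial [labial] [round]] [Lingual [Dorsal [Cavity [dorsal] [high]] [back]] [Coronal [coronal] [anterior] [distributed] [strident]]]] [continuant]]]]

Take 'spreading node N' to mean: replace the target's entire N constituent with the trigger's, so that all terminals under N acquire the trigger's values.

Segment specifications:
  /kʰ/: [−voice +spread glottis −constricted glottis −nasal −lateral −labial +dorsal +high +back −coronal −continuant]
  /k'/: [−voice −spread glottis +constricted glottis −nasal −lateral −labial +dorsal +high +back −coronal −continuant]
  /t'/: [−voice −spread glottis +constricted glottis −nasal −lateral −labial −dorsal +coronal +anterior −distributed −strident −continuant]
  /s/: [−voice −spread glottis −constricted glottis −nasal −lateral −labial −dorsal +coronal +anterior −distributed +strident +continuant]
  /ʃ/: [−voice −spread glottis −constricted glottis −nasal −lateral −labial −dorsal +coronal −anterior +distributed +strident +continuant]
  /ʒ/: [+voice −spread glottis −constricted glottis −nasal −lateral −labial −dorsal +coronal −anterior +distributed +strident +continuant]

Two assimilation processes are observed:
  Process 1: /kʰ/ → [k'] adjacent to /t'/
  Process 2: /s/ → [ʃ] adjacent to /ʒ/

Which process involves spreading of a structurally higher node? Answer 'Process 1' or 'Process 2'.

In Process 1, [spread glottis], [constricted glottis] change, so the minimal spreading node is Laryngeal at depth 1.
Process 2 alters [anterior], [distributed]; the lowest common ancestor is Coronal (depth 5 from Root).
Laryngeal is closer to Root than Coronal, so Process 1 spreads the higher node.

Process 1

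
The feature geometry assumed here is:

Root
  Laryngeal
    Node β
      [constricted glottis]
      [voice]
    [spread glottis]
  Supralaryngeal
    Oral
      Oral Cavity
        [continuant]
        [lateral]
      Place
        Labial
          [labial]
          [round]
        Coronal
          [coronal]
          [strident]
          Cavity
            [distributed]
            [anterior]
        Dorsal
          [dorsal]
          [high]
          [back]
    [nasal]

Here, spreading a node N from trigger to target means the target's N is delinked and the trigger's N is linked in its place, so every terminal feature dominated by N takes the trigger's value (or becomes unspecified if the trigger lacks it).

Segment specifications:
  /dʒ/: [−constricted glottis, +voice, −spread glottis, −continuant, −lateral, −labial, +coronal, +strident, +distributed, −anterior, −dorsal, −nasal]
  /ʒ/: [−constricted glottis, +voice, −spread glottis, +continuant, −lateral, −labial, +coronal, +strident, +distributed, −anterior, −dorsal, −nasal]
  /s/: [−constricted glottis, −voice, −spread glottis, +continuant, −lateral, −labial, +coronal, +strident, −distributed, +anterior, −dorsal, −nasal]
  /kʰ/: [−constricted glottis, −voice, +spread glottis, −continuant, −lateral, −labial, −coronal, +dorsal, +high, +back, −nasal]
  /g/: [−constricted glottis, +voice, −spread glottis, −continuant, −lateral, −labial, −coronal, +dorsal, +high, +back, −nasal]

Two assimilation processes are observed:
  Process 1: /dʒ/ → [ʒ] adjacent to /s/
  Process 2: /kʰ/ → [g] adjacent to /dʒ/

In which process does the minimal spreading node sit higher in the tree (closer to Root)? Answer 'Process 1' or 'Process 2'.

Process 2

In Process 1, [continuant] changes, so the minimal spreading node is [continuant] at depth 4.
In Process 2, [voice], [spread glottis] change, so the minimal spreading node is Laryngeal at depth 1.
Laryngeal is closer to Root than [continuant], so Process 2 spreads the higher node.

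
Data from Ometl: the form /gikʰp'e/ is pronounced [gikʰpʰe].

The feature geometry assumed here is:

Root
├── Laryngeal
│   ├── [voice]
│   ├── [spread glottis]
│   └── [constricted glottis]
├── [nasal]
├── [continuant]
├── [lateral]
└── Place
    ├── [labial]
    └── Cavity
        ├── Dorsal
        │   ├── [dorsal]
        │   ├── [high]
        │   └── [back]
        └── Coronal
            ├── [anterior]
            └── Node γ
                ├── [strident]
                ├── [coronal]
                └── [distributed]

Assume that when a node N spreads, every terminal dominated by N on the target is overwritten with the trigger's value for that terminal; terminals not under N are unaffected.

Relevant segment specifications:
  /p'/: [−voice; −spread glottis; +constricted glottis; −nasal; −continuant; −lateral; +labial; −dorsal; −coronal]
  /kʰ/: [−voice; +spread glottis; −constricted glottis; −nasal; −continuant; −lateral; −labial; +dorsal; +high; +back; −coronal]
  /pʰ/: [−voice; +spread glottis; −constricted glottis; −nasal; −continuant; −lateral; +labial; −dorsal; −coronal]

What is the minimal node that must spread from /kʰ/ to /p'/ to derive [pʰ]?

The alternation /p'/ → [pʰ] changes [spread glottis], [constricted glottis] and nothing else.
Tracing each changed feature up the tree, the paths first meet at Laryngeal; any lower node misses at least one of them.
Spreading Laryngeal from /kʰ/ overwrites each of those terminals with /kʰ/'s values, yielding exactly [pʰ].
[dorsal], [labial] — on which /kʰ/ differs from /p'/ — are unchanged, so Root cannot have spread; the constituent is no larger than Laryngeal.

Laryngeal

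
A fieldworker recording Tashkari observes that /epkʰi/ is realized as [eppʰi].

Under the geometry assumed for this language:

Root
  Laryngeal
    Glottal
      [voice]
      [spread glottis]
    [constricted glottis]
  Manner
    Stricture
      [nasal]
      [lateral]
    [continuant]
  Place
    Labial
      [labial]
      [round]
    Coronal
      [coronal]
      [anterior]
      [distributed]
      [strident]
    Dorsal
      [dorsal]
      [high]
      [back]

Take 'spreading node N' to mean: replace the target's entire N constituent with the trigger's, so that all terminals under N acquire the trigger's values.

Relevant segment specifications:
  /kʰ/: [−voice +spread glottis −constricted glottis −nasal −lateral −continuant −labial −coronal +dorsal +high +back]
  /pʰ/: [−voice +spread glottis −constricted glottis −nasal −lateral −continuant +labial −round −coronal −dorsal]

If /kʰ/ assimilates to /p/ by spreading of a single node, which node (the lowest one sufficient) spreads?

Place

Feature comparison: [labial], [round], [dorsal], [high], [back] differ between /kʰ/ and [pʰ]; the remaining terminals match.
Tracing each changed feature up the tree, the paths first meet at Place; any lower node misses at least one of them.
If Place spreads, every terminal under it takes /p/'s value, producing [pʰ] as observed.
[spread glottis] — on which /p/ differs from /kʰ/ — is unchanged, so Root cannot have spread; the constituent is no larger than Place.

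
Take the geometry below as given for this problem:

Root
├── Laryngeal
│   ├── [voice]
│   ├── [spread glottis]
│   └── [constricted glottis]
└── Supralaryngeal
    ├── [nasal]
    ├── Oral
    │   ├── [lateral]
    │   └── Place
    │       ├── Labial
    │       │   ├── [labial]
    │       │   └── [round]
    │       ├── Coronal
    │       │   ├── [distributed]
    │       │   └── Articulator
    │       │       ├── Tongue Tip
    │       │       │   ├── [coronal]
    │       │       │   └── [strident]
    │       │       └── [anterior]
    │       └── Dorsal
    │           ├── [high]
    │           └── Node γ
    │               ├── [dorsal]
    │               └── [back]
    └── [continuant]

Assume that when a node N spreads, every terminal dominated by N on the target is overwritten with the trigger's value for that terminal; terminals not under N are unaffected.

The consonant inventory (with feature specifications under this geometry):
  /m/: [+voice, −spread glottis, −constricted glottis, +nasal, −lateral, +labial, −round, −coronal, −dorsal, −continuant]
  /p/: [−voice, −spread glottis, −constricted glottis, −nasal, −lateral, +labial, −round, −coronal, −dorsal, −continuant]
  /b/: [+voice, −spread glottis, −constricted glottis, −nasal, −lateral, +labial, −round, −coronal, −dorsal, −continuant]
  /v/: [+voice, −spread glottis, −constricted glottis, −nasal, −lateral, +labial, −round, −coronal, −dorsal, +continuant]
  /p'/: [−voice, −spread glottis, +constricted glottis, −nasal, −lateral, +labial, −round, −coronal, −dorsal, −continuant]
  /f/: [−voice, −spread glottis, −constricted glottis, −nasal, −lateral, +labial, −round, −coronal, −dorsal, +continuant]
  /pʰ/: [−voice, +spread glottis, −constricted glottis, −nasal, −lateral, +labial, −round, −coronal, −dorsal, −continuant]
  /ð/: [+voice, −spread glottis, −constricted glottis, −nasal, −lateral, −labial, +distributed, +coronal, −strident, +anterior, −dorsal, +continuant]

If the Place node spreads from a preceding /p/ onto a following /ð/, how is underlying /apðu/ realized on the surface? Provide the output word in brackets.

The Place node dominates the terminals [labial], [round], [distributed], [coronal], [strident], [anterior], [high], [dorsal], [back].
Spreading Place from /p/ onto /ð/ replaces those values with /p/'s: [+labial], [−round], [−coronal], [−dorsal]. Features outside Place ([voice], [spread glottis], [constricted glottis], …) stay as in /ð/.
This feature bundle is that of [v], so /apðu/ surfaces as [apvu].

[apvu]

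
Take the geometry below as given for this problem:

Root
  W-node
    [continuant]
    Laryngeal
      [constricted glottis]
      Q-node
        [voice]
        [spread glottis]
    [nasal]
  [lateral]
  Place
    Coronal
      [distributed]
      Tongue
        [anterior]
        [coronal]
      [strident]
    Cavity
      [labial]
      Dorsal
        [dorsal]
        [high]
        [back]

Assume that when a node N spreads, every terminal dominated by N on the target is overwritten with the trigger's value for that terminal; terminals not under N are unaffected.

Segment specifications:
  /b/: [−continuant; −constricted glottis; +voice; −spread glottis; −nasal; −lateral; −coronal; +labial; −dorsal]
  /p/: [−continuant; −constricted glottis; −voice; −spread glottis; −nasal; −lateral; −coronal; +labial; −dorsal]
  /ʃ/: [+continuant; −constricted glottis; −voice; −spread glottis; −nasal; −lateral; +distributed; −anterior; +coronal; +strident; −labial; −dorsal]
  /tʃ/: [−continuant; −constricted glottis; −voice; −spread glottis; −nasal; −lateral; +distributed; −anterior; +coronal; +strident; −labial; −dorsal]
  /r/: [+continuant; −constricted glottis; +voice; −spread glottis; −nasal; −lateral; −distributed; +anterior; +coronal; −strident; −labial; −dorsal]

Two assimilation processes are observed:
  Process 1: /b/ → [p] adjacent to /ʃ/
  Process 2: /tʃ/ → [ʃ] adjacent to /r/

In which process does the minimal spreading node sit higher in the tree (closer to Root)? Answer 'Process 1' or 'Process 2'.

In Process 1, [voice] changes, so the minimal spreading node is [voice] at depth 4.
Process 2 alters [continuant]; the lowest dominating node is [continuant] (depth 2 from Root).
Depth 2 < depth 4; Process 2 involves the structurally higher constituent [continuant].

Process 2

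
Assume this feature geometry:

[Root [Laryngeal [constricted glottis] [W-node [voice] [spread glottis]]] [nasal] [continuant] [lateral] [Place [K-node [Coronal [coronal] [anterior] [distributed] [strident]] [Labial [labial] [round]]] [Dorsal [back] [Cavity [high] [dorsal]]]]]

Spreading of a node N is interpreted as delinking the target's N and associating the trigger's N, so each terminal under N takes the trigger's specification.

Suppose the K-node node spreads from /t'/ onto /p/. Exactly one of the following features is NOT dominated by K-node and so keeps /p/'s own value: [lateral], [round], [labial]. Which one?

[lateral]

Under this geometry, K-node contains [coronal], [anterior], [distributed], [strident], [labial], [round].
Spreading K-node replaces [labial], [round] with the trigger's values, since each sits inside the K-node constituent.
[lateral] attaches under Root, not under K-node, so /p/ retains its own value for [lateral].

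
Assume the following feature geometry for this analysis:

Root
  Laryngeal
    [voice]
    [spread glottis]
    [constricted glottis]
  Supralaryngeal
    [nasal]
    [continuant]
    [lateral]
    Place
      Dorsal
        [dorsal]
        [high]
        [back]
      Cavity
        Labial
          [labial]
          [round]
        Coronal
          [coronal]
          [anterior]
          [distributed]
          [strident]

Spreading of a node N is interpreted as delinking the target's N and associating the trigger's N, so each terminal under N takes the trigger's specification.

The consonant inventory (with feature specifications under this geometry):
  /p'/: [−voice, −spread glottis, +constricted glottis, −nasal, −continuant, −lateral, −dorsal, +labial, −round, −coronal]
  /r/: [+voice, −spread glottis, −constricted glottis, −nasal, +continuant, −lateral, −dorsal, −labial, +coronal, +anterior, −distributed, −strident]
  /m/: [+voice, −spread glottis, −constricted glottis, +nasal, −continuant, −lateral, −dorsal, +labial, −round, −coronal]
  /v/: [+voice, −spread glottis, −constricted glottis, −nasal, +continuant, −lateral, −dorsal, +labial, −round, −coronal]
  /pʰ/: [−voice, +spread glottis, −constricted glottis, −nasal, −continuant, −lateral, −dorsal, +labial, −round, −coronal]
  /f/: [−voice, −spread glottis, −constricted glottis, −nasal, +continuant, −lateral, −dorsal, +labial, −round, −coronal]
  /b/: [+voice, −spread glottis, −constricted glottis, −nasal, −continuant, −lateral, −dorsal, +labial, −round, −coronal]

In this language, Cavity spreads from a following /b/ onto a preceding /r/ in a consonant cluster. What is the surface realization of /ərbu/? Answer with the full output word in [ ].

Terminals under Cavity in this geometry: [labial], [round], [coronal], [anterior], [distributed], [strident].
Spreading Cavity from /b/ onto /r/ replaces those values with /b/'s: [+labial], [−round], [−coronal]. Features outside Cavity ([voice], [spread glottis], [constricted glottis], …) stay as in /r/.
The resulting bundle matches /v/ in the inventory; substituting it for /r/ gives [əvbu].

[əvbu]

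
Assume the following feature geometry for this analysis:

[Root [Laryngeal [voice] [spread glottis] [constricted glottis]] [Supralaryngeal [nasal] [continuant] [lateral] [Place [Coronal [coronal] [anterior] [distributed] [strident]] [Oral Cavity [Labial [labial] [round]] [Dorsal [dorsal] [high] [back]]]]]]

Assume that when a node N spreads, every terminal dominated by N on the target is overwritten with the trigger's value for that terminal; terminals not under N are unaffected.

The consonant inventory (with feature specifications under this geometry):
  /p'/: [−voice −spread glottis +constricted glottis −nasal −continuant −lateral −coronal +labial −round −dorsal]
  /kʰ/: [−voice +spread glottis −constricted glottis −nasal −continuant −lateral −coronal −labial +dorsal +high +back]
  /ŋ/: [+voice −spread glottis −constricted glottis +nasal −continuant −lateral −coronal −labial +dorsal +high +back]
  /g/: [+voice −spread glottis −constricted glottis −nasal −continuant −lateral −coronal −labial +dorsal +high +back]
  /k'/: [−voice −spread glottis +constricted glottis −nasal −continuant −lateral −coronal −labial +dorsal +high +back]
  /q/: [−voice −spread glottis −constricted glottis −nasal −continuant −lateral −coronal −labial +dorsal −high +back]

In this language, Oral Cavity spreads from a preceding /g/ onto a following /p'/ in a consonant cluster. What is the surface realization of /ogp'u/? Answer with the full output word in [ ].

[ogk'u]

Terminals under Oral Cavity in this geometry: [labial], [round], [dorsal], [high], [back].
After delinking /p'/'s Oral Cavity and linking /g/'s, the affected terminals become [−labial], [+dorsal], [+high], [+back]; [voice], [spread glottis], [constricted glottis], … (outside Oral Cavity) are retained from /p'/.
This feature bundle is that of [k'], so /ogp'u/ surfaces as [ogk'u].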